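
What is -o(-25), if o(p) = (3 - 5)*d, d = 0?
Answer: 0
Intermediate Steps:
o(p) = 0 (o(p) = (3 - 5)*0 = -2*0 = 0)
-o(-25) = -1*0 = 0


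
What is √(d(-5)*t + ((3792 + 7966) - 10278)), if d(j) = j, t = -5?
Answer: √1505 ≈ 38.794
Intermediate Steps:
√(d(-5)*t + ((3792 + 7966) - 10278)) = √(-5*(-5) + ((3792 + 7966) - 10278)) = √(25 + (11758 - 10278)) = √(25 + 1480) = √1505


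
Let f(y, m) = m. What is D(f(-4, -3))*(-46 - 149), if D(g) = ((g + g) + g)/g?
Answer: -585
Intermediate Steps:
D(g) = 3 (D(g) = (2*g + g)/g = (3*g)/g = 3)
D(f(-4, -3))*(-46 - 149) = 3*(-46 - 149) = 3*(-195) = -585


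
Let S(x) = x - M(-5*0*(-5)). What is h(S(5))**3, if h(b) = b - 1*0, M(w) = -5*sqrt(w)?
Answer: 125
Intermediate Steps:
S(x) = x (S(x) = x - (-5)*sqrt(-5*0*(-5)) = x - (-5)*sqrt(0*(-5)) = x - (-5)*sqrt(0) = x - (-5)*0 = x - 1*0 = x + 0 = x)
h(b) = b (h(b) = b + 0 = b)
h(S(5))**3 = 5**3 = 125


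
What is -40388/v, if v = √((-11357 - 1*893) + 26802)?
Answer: -10097*√3638/1819 ≈ -334.80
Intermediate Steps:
v = 2*√3638 (v = √((-11357 - 893) + 26802) = √(-12250 + 26802) = √14552 = 2*√3638 ≈ 120.63)
-40388/v = -40388*√3638/7276 = -10097*√3638/1819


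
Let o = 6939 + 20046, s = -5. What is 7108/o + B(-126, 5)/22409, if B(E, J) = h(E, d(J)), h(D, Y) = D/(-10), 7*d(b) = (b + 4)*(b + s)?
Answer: 159623183/604706865 ≈ 0.26397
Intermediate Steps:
d(b) = (-5 + b)*(4 + b)/7 (d(b) = ((b + 4)*(b - 5))/7 = ((4 + b)*(-5 + b))/7 = ((-5 + b)*(4 + b))/7 = (-5 + b)*(4 + b)/7)
h(D, Y) = -D/10 (h(D, Y) = D*(-1/10) = -D/10)
B(E, J) = -E/10
o = 26985
7108/o + B(-126, 5)/22409 = 7108/26985 - 1/10*(-126)/22409 = 7108*(1/26985) + (63/5)*(1/22409) = 7108/26985 + 63/112045 = 159623183/604706865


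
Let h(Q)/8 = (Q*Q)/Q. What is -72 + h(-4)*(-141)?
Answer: 4440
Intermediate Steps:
h(Q) = 8*Q (h(Q) = 8*((Q*Q)/Q) = 8*(Q²/Q) = 8*Q)
-72 + h(-4)*(-141) = -72 + (8*(-4))*(-141) = -72 - 32*(-141) = -72 + 4512 = 4440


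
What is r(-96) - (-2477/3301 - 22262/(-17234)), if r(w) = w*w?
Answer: 262131112750/28444717 ≈ 9215.5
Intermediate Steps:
r(w) = w**2
r(-96) - (-2477/3301 - 22262/(-17234)) = (-96)**2 - (-2477/3301 - 22262/(-17234)) = 9216 - (-2477*1/3301 - 22262*(-1/17234)) = 9216 - (-2477/3301 + 11131/8617) = 9216 - 1*15399122/28444717 = 9216 - 15399122/28444717 = 262131112750/28444717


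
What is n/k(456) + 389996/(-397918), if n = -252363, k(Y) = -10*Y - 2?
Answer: 49320309241/907650958 ≈ 54.338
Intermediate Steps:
k(Y) = -2 - 10*Y
n/k(456) + 389996/(-397918) = -252363/(-2 - 10*456) + 389996/(-397918) = -252363/(-2 - 4560) + 389996*(-1/397918) = -252363/(-4562) - 194998/198959 = -252363*(-1/4562) - 194998/198959 = 252363/4562 - 194998/198959 = 49320309241/907650958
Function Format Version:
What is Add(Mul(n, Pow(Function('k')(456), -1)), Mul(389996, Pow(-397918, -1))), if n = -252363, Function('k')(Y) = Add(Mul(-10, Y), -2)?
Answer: Rational(49320309241, 907650958) ≈ 54.338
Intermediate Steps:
Function('k')(Y) = Add(-2, Mul(-10, Y))
Add(Mul(n, Pow(Function('k')(456), -1)), Mul(389996, Pow(-397918, -1))) = Add(Mul(-252363, Pow(Add(-2, Mul(-10, 456)), -1)), Mul(389996, Pow(-397918, -1))) = Add(Mul(-252363, Pow(Add(-2, -4560), -1)), Mul(389996, Rational(-1, 397918))) = Add(Mul(-252363, Pow(-4562, -1)), Rational(-194998, 198959)) = Add(Mul(-252363, Rational(-1, 4562)), Rational(-194998, 198959)) = Add(Rational(252363, 4562), Rational(-194998, 198959)) = Rational(49320309241, 907650958)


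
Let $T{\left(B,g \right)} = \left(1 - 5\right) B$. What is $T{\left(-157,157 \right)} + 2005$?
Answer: $2633$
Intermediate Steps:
$T{\left(B,g \right)} = - 4 B$
$T{\left(-157,157 \right)} + 2005 = \left(-4\right) \left(-157\right) + 2005 = 628 + 2005 = 2633$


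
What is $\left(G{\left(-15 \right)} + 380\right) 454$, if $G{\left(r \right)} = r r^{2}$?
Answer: $-1359730$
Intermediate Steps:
$G{\left(r \right)} = r^{3}$
$\left(G{\left(-15 \right)} + 380\right) 454 = \left(\left(-15\right)^{3} + 380\right) 454 = \left(-3375 + 380\right) 454 = \left(-2995\right) 454 = -1359730$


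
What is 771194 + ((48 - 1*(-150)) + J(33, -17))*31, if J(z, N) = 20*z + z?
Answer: 798815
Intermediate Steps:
J(z, N) = 21*z
771194 + ((48 - 1*(-150)) + J(33, -17))*31 = 771194 + ((48 - 1*(-150)) + 21*33)*31 = 771194 + ((48 + 150) + 693)*31 = 771194 + (198 + 693)*31 = 771194 + 891*31 = 771194 + 27621 = 798815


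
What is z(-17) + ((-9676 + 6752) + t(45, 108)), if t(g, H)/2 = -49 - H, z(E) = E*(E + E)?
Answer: -2660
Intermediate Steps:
z(E) = 2*E**2 (z(E) = E*(2*E) = 2*E**2)
t(g, H) = -98 - 2*H (t(g, H) = 2*(-49 - H) = -98 - 2*H)
z(-17) + ((-9676 + 6752) + t(45, 108)) = 2*(-17)**2 + ((-9676 + 6752) + (-98 - 2*108)) = 2*289 + (-2924 + (-98 - 216)) = 578 + (-2924 - 314) = 578 - 3238 = -2660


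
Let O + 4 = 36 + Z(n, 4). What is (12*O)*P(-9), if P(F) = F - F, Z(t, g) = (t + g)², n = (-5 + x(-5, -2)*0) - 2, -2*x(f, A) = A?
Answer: 0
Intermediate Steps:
x(f, A) = -A/2
n = -7 (n = (-5 - ½*(-2)*0) - 2 = (-5 + 1*0) - 2 = (-5 + 0) - 2 = -5 - 2 = -7)
Z(t, g) = (g + t)²
P(F) = 0
O = 41 (O = -4 + (36 + (4 - 7)²) = -4 + (36 + (-3)²) = -4 + (36 + 9) = -4 + 45 = 41)
(12*O)*P(-9) = (12*41)*0 = 492*0 = 0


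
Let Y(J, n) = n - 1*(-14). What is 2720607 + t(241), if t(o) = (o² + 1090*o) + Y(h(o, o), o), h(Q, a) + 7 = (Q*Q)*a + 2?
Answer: 3041633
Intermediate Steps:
h(Q, a) = -5 + a*Q² (h(Q, a) = -7 + ((Q*Q)*a + 2) = -7 + (Q²*a + 2) = -7 + (a*Q² + 2) = -7 + (2 + a*Q²) = -5 + a*Q²)
Y(J, n) = 14 + n (Y(J, n) = n + 14 = 14 + n)
t(o) = 14 + o² + 1091*o (t(o) = (o² + 1090*o) + (14 + o) = 14 + o² + 1091*o)
2720607 + t(241) = 2720607 + (14 + 241² + 1091*241) = 2720607 + (14 + 58081 + 262931) = 2720607 + 321026 = 3041633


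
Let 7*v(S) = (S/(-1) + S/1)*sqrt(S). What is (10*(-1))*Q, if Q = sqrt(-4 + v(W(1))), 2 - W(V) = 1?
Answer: -20*I ≈ -20.0*I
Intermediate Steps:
W(V) = 1 (W(V) = 2 - 1*1 = 2 - 1 = 1)
v(S) = 0 (v(S) = ((S/(-1) + S/1)*sqrt(S))/7 = ((S*(-1) + S*1)*sqrt(S))/7 = ((-S + S)*sqrt(S))/7 = (0*sqrt(S))/7 = (1/7)*0 = 0)
Q = 2*I (Q = sqrt(-4 + 0) = sqrt(-4) = 2*I ≈ 2.0*I)
(10*(-1))*Q = (10*(-1))*(2*I) = -20*I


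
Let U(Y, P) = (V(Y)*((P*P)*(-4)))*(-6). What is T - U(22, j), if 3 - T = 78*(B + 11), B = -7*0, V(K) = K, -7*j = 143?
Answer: -10838967/49 ≈ -2.2120e+5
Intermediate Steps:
j = -143/7 (j = -1/7*143 = -143/7 ≈ -20.429)
B = 0
T = -855 (T = 3 - 78*(0 + 11) = 3 - 78*11 = 3 - 1*858 = 3 - 858 = -855)
U(Y, P) = 24*Y*P**2 (U(Y, P) = (Y*((P*P)*(-4)))*(-6) = (Y*(P**2*(-4)))*(-6) = (Y*(-4*P**2))*(-6) = -4*Y*P**2*(-6) = 24*Y*P**2)
T - U(22, j) = -855 - 24*22*(-143/7)**2 = -855 - 24*22*20449/49 = -855 - 1*10797072/49 = -855 - 10797072/49 = -10838967/49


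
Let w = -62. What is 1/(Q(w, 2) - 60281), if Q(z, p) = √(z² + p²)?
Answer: -4637/279522701 - 2*√962/3633795113 ≈ -1.6606e-5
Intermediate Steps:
Q(z, p) = √(p² + z²)
1/(Q(w, 2) - 60281) = 1/(√(2² + (-62)²) - 60281) = 1/(√(4 + 3844) - 60281) = 1/(√3848 - 60281) = 1/(2*√962 - 60281) = 1/(-60281 + 2*√962)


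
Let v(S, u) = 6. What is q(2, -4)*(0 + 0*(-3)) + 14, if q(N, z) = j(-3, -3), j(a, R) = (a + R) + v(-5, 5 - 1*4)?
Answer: 14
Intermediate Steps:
j(a, R) = 6 + R + a (j(a, R) = (a + R) + 6 = (R + a) + 6 = 6 + R + a)
q(N, z) = 0 (q(N, z) = 6 - 3 - 3 = 0)
q(2, -4)*(0 + 0*(-3)) + 14 = 0*(0 + 0*(-3)) + 14 = 0*(0 + 0) + 14 = 0*0 + 14 = 0 + 14 = 14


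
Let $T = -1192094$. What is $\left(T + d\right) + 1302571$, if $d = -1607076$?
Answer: $-1496599$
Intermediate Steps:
$\left(T + d\right) + 1302571 = \left(-1192094 - 1607076\right) + 1302571 = -2799170 + 1302571 = -1496599$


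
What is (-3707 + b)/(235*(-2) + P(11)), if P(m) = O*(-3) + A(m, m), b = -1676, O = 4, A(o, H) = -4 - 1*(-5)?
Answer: 5383/481 ≈ 11.191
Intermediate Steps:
A(o, H) = 1 (A(o, H) = -4 + 5 = 1)
P(m) = -11 (P(m) = 4*(-3) + 1 = -12 + 1 = -11)
(-3707 + b)/(235*(-2) + P(11)) = (-3707 - 1676)/(235*(-2) - 11) = -5383/(-470 - 11) = -5383/(-481) = -5383*(-1/481) = 5383/481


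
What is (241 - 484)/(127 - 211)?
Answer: 81/28 ≈ 2.8929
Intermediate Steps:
(241 - 484)/(127 - 211) = -243/(-84) = -243*(-1/84) = 81/28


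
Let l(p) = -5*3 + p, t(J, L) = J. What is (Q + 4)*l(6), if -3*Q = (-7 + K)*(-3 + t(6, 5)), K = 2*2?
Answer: -63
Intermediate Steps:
l(p) = -15 + p
K = 4
Q = 3 (Q = -(-7 + 4)*(-3 + 6)/3 = -(-1)*3 = -1/3*(-9) = 3)
(Q + 4)*l(6) = (3 + 4)*(-15 + 6) = 7*(-9) = -63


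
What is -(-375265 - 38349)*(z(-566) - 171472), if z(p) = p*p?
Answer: 61580506776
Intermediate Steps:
z(p) = p**2
-(-375265 - 38349)*(z(-566) - 171472) = -(-375265 - 38349)*((-566)**2 - 171472) = -(-413614)*(320356 - 171472) = -(-413614)*148884 = -1*(-61580506776) = 61580506776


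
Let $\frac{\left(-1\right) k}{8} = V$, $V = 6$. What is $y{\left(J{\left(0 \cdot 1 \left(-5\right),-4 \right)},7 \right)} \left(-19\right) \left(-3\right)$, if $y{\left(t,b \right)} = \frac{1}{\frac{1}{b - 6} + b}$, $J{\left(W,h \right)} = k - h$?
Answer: $\frac{57}{8} \approx 7.125$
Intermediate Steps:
$k = -48$ ($k = \left(-8\right) 6 = -48$)
$J{\left(W,h \right)} = -48 - h$
$y{\left(t,b \right)} = \frac{1}{b + \frac{1}{-6 + b}}$ ($y{\left(t,b \right)} = \frac{1}{\frac{1}{-6 + b} + b} = \frac{1}{b + \frac{1}{-6 + b}}$)
$y{\left(J{\left(0 \cdot 1 \left(-5\right),-4 \right)},7 \right)} \left(-19\right) \left(-3\right) = \frac{-6 + 7}{1 + 7^{2} - 42} \left(-19\right) \left(-3\right) = \frac{1}{1 + 49 - 42} \cdot 1 \left(-19\right) \left(-3\right) = \frac{1}{8} \cdot 1 \left(-19\right) \left(-3\right) = \frac{1}{8} \left(-19\right) \left(-3\right) = \left(- \frac{19}{8}\right) \left(-3\right) = \frac{57}{8}$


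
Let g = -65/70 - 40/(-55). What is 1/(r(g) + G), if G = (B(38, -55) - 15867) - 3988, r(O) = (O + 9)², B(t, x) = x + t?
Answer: -23716/469448327 ≈ -5.0519e-5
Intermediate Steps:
g = -31/154 (g = -65*1/70 - 40*(-1/55) = -13/14 + 8/11 = -31/154 ≈ -0.20130)
B(t, x) = t + x
r(O) = (9 + O)²
G = -19872 (G = ((38 - 55) - 15867) - 3988 = (-17 - 15867) - 3988 = -15884 - 3988 = -19872)
1/(r(g) + G) = 1/((9 - 31/154)² - 19872) = 1/((1355/154)² - 19872) = 1/(1836025/23716 - 19872) = 1/(-469448327/23716) = -23716/469448327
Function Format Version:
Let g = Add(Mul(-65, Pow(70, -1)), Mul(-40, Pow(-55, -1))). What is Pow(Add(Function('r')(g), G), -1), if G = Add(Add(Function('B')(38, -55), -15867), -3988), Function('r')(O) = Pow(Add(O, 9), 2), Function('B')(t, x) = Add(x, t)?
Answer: Rational(-23716, 469448327) ≈ -5.0519e-5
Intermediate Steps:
g = Rational(-31, 154) (g = Add(Mul(-65, Rational(1, 70)), Mul(-40, Rational(-1, 55))) = Add(Rational(-13, 14), Rational(8, 11)) = Rational(-31, 154) ≈ -0.20130)
Function('B')(t, x) = Add(t, x)
Function('r')(O) = Pow(Add(9, O), 2)
G = -19872 (G = Add(Add(Add(38, -55), -15867), -3988) = Add(Add(-17, -15867), -3988) = Add(-15884, -3988) = -19872)
Pow(Add(Function('r')(g), G), -1) = Pow(Add(Pow(Add(9, Rational(-31, 154)), 2), -19872), -1) = Pow(Add(Pow(Rational(1355, 154), 2), -19872), -1) = Pow(Add(Rational(1836025, 23716), -19872), -1) = Pow(Rational(-469448327, 23716), -1) = Rational(-23716, 469448327)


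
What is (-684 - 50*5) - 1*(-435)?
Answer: -499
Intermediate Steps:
(-684 - 50*5) - 1*(-435) = (-684 - 1*250) + 435 = (-684 - 250) + 435 = -934 + 435 = -499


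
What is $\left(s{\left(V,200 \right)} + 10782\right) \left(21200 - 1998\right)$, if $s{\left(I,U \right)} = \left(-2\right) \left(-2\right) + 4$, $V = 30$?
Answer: $207189580$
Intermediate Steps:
$s{\left(I,U \right)} = 8$ ($s{\left(I,U \right)} = 4 + 4 = 8$)
$\left(s{\left(V,200 \right)} + 10782\right) \left(21200 - 1998\right) = \left(8 + 10782\right) \left(21200 - 1998\right) = 10790 \cdot 19202 = 207189580$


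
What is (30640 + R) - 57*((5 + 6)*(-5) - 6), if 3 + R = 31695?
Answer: 65809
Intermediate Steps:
R = 31692 (R = -3 + 31695 = 31692)
(30640 + R) - 57*((5 + 6)*(-5) - 6) = (30640 + 31692) - 57*((5 + 6)*(-5) - 6) = 62332 - 57*(11*(-5) - 6) = 62332 - 57*(-55 - 6) = 62332 - 57*(-61) = 62332 + 3477 = 65809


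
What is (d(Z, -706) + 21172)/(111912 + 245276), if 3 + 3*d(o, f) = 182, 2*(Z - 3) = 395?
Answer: 63695/1071564 ≈ 0.059441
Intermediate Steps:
Z = 401/2 (Z = 3 + (½)*395 = 3 + 395/2 = 401/2 ≈ 200.50)
d(o, f) = 179/3 (d(o, f) = -1 + (⅓)*182 = -1 + 182/3 = 179/3)
(d(Z, -706) + 21172)/(111912 + 245276) = (179/3 + 21172)/(111912 + 245276) = (63695/3)/357188 = (63695/3)*(1/357188) = 63695/1071564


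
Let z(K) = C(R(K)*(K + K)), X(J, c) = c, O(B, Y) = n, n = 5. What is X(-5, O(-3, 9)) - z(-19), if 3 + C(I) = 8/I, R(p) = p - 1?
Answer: 759/95 ≈ 7.9895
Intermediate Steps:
R(p) = -1 + p
O(B, Y) = 5
C(I) = -3 + 8/I
z(K) = -3 + 4/(K*(-1 + K)) (z(K) = -3 + 8/(((-1 + K)*(K + K))) = -3 + 8/(((-1 + K)*(2*K))) = -3 + 8/((2*K*(-1 + K))) = -3 + 8*(1/(2*K*(-1 + K))) = -3 + 4/(K*(-1 + K)))
X(-5, O(-3, 9)) - z(-19) = 5 - (4 - 3*(-19)*(-1 - 19))/((-19)*(-1 - 19)) = 5 - (-1)*(4 - 3*(-19)*(-20))/(19*(-20)) = 5 - (-1)*(-1)*(4 - 1140)/(19*20) = 5 - (-1)*(-1)*(-1136)/(19*20) = 5 - 1*(-284/95) = 5 + 284/95 = 759/95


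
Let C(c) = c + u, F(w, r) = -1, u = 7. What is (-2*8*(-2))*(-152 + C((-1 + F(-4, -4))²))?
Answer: -4512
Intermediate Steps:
C(c) = 7 + c (C(c) = c + 7 = 7 + c)
(-2*8*(-2))*(-152 + C((-1 + F(-4, -4))²)) = (-2*8*(-2))*(-152 + (7 + (-1 - 1)²)) = (-16*(-2))*(-152 + (7 + (-2)²)) = 32*(-152 + (7 + 4)) = 32*(-152 + 11) = 32*(-141) = -4512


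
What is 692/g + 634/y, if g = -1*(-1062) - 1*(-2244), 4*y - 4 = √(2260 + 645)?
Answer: -5256146/1591839 + 2536*√2905/2889 ≈ 44.010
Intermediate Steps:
y = 1 + √2905/4 (y = 1 + √(2260 + 645)/4 = 1 + √2905/4 ≈ 14.475)
g = 3306 (g = 1062 + 2244 = 3306)
692/g + 634/y = 692/3306 + 634/(1 + √2905/4) = 692*(1/3306) + 634/(1 + √2905/4) = 346/1653 + 634/(1 + √2905/4)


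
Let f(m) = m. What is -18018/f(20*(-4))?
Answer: 9009/40 ≈ 225.23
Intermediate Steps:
-18018/f(20*(-4)) = -18018/(20*(-4)) = -18018/(-80) = -18018*(-1/80) = 9009/40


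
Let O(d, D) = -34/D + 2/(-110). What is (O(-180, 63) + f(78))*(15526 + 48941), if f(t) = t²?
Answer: 150989786701/385 ≈ 3.9218e+8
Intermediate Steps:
O(d, D) = -1/55 - 34/D (O(d, D) = -34/D + 2*(-1/110) = -34/D - 1/55 = -1/55 - 34/D)
(O(-180, 63) + f(78))*(15526 + 48941) = ((1/55)*(-1870 - 1*63)/63 + 78²)*(15526 + 48941) = ((1/55)*(1/63)*(-1870 - 63) + 6084)*64467 = ((1/55)*(1/63)*(-1933) + 6084)*64467 = (-1933/3465 + 6084)*64467 = (21079127/3465)*64467 = 150989786701/385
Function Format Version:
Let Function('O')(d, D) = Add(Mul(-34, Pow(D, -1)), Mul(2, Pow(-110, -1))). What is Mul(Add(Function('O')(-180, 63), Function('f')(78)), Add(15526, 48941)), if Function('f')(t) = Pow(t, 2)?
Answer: Rational(150989786701, 385) ≈ 3.9218e+8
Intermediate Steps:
Function('O')(d, D) = Add(Rational(-1, 55), Mul(-34, Pow(D, -1))) (Function('O')(d, D) = Add(Mul(-34, Pow(D, -1)), Mul(2, Rational(-1, 110))) = Add(Mul(-34, Pow(D, -1)), Rational(-1, 55)) = Add(Rational(-1, 55), Mul(-34, Pow(D, -1))))
Mul(Add(Function('O')(-180, 63), Function('f')(78)), Add(15526, 48941)) = Mul(Add(Mul(Rational(1, 55), Pow(63, -1), Add(-1870, Mul(-1, 63))), Pow(78, 2)), Add(15526, 48941)) = Mul(Add(Mul(Rational(1, 55), Rational(1, 63), Add(-1870, -63)), 6084), 64467) = Mul(Add(Mul(Rational(1, 55), Rational(1, 63), -1933), 6084), 64467) = Mul(Add(Rational(-1933, 3465), 6084), 64467) = Mul(Rational(21079127, 3465), 64467) = Rational(150989786701, 385)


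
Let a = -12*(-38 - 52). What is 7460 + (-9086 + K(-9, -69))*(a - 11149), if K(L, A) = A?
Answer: 92189155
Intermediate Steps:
a = 1080 (a = -12*(-90) = 1080)
7460 + (-9086 + K(-9, -69))*(a - 11149) = 7460 + (-9086 - 69)*(1080 - 11149) = 7460 - 9155*(-10069) = 7460 + 92181695 = 92189155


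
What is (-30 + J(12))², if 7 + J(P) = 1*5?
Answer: 1024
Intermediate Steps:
J(P) = -2 (J(P) = -7 + 1*5 = -7 + 5 = -2)
(-30 + J(12))² = (-30 - 2)² = (-32)² = 1024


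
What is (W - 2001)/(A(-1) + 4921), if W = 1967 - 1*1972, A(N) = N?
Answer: -1003/2460 ≈ -0.40772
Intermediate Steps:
W = -5 (W = 1967 - 1972 = -5)
(W - 2001)/(A(-1) + 4921) = (-5 - 2001)/(-1 + 4921) = -2006/4920 = -2006*1/4920 = -1003/2460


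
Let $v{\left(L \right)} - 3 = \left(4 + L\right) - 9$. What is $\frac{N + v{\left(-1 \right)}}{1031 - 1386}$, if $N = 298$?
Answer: $- \frac{59}{71} \approx -0.83099$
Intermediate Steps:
$v{\left(L \right)} = -2 + L$ ($v{\left(L \right)} = 3 + \left(\left(4 + L\right) - 9\right) = 3 + \left(-5 + L\right) = -2 + L$)
$\frac{N + v{\left(-1 \right)}}{1031 - 1386} = \frac{298 - 3}{1031 - 1386} = \frac{298 - 3}{-355} = \left(- \frac{1}{355}\right) 295 = - \frac{59}{71}$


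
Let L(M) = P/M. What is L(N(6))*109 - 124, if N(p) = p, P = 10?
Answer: 173/3 ≈ 57.667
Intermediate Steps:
L(M) = 10/M
L(N(6))*109 - 124 = (10/6)*109 - 124 = (10*(⅙))*109 - 124 = (5/3)*109 - 124 = 545/3 - 124 = 173/3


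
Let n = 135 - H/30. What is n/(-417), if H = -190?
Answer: -424/1251 ≈ -0.33893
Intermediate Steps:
n = 424/3 (n = 135 - (-190)/30 = 135 - 1*(-19/3) = 135 + 19/3 = 424/3 ≈ 141.33)
n/(-417) = (424/3)/(-417) = (424/3)*(-1/417) = -424/1251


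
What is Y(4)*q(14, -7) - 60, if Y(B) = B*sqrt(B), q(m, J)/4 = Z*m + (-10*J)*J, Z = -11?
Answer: -20668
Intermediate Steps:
q(m, J) = -44*m - 40*J**2 (q(m, J) = 4*(-11*m + (-10*J)*J) = 4*(-11*m - 10*J**2) = -44*m - 40*J**2)
Y(B) = B**(3/2)
Y(4)*q(14, -7) - 60 = 4**(3/2)*(-44*14 - 40*(-7)**2) - 60 = 8*(-616 - 40*49) - 60 = 8*(-616 - 1960) - 60 = 8*(-2576) - 60 = -20608 - 60 = -20668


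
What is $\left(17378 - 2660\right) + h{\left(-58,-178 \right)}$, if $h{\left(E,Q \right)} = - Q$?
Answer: $14896$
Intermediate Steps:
$\left(17378 - 2660\right) + h{\left(-58,-178 \right)} = \left(17378 - 2660\right) - -178 = 14718 + 178 = 14896$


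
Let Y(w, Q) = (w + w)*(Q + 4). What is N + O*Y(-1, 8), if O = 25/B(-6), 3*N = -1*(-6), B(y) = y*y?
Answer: -44/3 ≈ -14.667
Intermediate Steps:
B(y) = y²
Y(w, Q) = 2*w*(4 + Q) (Y(w, Q) = (2*w)*(4 + Q) = 2*w*(4 + Q))
N = 2 (N = (-1*(-6))/3 = (⅓)*6 = 2)
O = 25/36 (O = 25/((-6)²) = 25/36 ≈ 0.69444)
N + O*Y(-1, 8) = 2 + 25*(2*(-1)*(4 + 8))/36 = 2 + 25*(2*(-1)*12)/36 = 2 + (25/36)*(-24) = 2 - 50/3 = -44/3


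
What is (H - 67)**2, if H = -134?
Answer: 40401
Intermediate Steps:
(H - 67)**2 = (-134 - 67)**2 = (-201)**2 = 40401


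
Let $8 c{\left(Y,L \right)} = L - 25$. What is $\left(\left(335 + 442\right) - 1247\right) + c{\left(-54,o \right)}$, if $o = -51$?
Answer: $- \frac{959}{2} \approx -479.5$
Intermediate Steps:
$c{\left(Y,L \right)} = - \frac{25}{8} + \frac{L}{8}$ ($c{\left(Y,L \right)} = \frac{L - 25}{8} = \frac{-25 + L}{8} = - \frac{25}{8} + \frac{L}{8}$)
$\left(\left(335 + 442\right) - 1247\right) + c{\left(-54,o \right)} = \left(\left(335 + 442\right) - 1247\right) + \left(- \frac{25}{8} + \frac{1}{8} \left(-51\right)\right) = \left(777 - 1247\right) - \frac{19}{2} = -470 - \frac{19}{2} = - \frac{959}{2}$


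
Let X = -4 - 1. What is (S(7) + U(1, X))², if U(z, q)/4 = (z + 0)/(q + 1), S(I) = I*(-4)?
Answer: 841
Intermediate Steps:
S(I) = -4*I
X = -5
U(z, q) = 4*z/(1 + q) (U(z, q) = 4*((z + 0)/(q + 1)) = 4*(z/(1 + q)) = 4*z/(1 + q))
(S(7) + U(1, X))² = (-4*7 + 4*1/(1 - 5))² = (-28 + 4*1/(-4))² = (-28 + 4*1*(-¼))² = (-28 - 1)² = (-29)² = 841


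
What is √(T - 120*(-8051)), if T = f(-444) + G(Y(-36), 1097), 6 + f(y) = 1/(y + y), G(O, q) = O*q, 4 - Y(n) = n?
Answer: √199106176962/444 ≈ 1005.0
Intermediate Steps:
Y(n) = 4 - n
f(y) = -6 + 1/(2*y) (f(y) = -6 + 1/(y + y) = -6 + 1/(2*y))
T = 38960111/888 (T = (-6 + (½)/(-444)) + (4 - 1*(-36))*1097 = (-6 + (½)*(-1/444)) + (4 + 36)*1097 = (-6 - 1/888) + 40*1097 = -5329/888 + 43880 = 38960111/888 ≈ 43874.)
√(T - 120*(-8051)) = √(38960111/888 - 120*(-8051)) = √(38960111/888 + 966120) = √(896874671/888) = √199106176962/444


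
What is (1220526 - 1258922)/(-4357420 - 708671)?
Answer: 38396/5066091 ≈ 0.0075790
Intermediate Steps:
(1220526 - 1258922)/(-4357420 - 708671) = -38396/(-5066091) = -38396*(-1/5066091) = 38396/5066091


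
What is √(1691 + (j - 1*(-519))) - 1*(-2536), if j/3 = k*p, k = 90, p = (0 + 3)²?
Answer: 2536 + 4*√290 ≈ 2604.1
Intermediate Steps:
p = 9 (p = 3² = 9)
j = 2430 (j = 3*(90*9) = 3*810 = 2430)
√(1691 + (j - 1*(-519))) - 1*(-2536) = √(1691 + (2430 - 1*(-519))) - 1*(-2536) = √(1691 + (2430 + 519)) + 2536 = √(1691 + 2949) + 2536 = √4640 + 2536 = 4*√290 + 2536 = 2536 + 4*√290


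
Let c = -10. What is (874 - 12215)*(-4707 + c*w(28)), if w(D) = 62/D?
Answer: 375432464/7 ≈ 5.3633e+7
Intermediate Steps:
(874 - 12215)*(-4707 + c*w(28)) = (874 - 12215)*(-4707 - 620/28) = -11341*(-4707 - 620/28) = -11341*(-4707 - 10*31/14) = -11341*(-4707 - 155/7) = -11341*(-33104/7) = 375432464/7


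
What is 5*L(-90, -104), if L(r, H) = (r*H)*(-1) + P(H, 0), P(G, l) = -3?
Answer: -46815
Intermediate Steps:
L(r, H) = -3 - H*r (L(r, H) = (r*H)*(-1) - 3 = (H*r)*(-1) - 3 = -H*r - 3 = -3 - H*r)
5*L(-90, -104) = 5*(-3 - 1*(-104)*(-90)) = 5*(-3 - 9360) = 5*(-9363) = -46815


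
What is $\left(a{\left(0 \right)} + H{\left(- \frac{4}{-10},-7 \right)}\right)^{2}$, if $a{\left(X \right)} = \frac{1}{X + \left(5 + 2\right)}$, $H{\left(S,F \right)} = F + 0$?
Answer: $\frac{2304}{49} \approx 47.02$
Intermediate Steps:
$H{\left(S,F \right)} = F$
$a{\left(X \right)} = \frac{1}{7 + X}$ ($a{\left(X \right)} = \frac{1}{X + 7} = \frac{1}{7 + X}$)
$\left(a{\left(0 \right)} + H{\left(- \frac{4}{-10},-7 \right)}\right)^{2} = \left(\frac{1}{7 + 0} - 7\right)^{2} = \left(\frac{1}{7} - 7\right)^{2} = \left(- \frac{48}{7}\right)^{2} = \frac{2304}{49}$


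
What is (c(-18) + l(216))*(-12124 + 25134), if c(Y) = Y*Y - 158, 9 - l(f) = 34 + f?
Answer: -975750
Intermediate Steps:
l(f) = -25 - f (l(f) = 9 - (34 + f) = 9 + (-34 - f) = -25 - f)
c(Y) = -158 + Y**2 (c(Y) = Y**2 - 158 = -158 + Y**2)
(c(-18) + l(216))*(-12124 + 25134) = ((-158 + (-18)**2) + (-25 - 1*216))*(-12124 + 25134) = ((-158 + 324) + (-25 - 216))*13010 = (166 - 241)*13010 = -75*13010 = -975750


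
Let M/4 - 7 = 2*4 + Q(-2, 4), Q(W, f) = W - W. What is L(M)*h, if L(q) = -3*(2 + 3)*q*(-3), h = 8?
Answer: 21600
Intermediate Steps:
Q(W, f) = 0
M = 60 (M = 28 + 4*(2*4 + 0) = 28 + 4*(8 + 0) = 28 + 4*8 = 28 + 32 = 60)
L(q) = 45*q (L(q) = -15*q*(-3) = 45*q)
L(M)*h = (45*60)*8 = 2700*8 = 21600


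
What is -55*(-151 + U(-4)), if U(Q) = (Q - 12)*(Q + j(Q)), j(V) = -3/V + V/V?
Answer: 6325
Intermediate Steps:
j(V) = 1 - 3/V (j(V) = -3/V + 1 = 1 - 3/V)
U(Q) = (-12 + Q)*(Q + (-3 + Q)/Q) (U(Q) = (Q - 12)*(Q + (-3 + Q)/Q) = (-12 + Q)*(Q + (-3 + Q)/Q))
-55*(-151 + U(-4)) = -55*(-151 + (-15 + (-4)² - 11*(-4) + 36/(-4))) = -55*(-151 + (-15 + 16 + 44 + 36*(-¼))) = -55*(-151 + (-15 + 16 + 44 - 9)) = -55*(-151 + 36) = -55*(-115) = 6325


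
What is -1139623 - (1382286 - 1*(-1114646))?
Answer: -3636555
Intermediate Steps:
-1139623 - (1382286 - 1*(-1114646)) = -1139623 - (1382286 + 1114646) = -1139623 - 1*2496932 = -1139623 - 2496932 = -3636555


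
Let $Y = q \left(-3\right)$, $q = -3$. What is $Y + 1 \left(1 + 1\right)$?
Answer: $11$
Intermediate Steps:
$Y = 9$ ($Y = \left(-3\right) \left(-3\right) = 9$)
$Y + 1 \left(1 + 1\right) = 9 + 1 \left(1 + 1\right) = 9 + 1 \cdot 2 = 9 + 2 = 11$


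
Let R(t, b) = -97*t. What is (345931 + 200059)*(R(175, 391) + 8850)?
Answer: -4436168750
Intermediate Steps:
(345931 + 200059)*(R(175, 391) + 8850) = (345931 + 200059)*(-97*175 + 8850) = 545990*(-16975 + 8850) = 545990*(-8125) = -4436168750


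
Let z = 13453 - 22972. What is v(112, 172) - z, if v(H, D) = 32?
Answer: 9551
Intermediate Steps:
z = -9519
v(112, 172) - z = 32 - 1*(-9519) = 32 + 9519 = 9551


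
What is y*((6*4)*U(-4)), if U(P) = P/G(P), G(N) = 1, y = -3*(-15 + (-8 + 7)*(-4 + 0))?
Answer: -3168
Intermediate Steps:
y = 33 (y = -3*(-15 - 1*(-4)) = -3*(-15 + 4) = -3*(-11) = 33)
U(P) = P (U(P) = P/1 = P*1 = P)
y*((6*4)*U(-4)) = 33*((6*4)*(-4)) = 33*(24*(-4)) = 33*(-96) = -3168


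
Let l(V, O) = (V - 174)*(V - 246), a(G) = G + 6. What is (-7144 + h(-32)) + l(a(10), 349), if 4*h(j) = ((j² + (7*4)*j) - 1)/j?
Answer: 3736961/128 ≈ 29195.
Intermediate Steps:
a(G) = 6 + G
h(j) = (-1 + j² + 28*j)/(4*j) (h(j) = (((j² + (7*4)*j) - 1)/j)/4 = (((j² + 28*j) - 1)/j)/4 = ((-1 + j² + 28*j)/j)/4 = (-1 + j² + 28*j)/(4*j))
l(V, O) = (-246 + V)*(-174 + V) (l(V, O) = (-174 + V)*(-246 + V) = (-246 + V)*(-174 + V))
(-7144 + h(-32)) + l(a(10), 349) = (-7144 + (¼)*(-1 - 32*(28 - 32))/(-32)) + (42804 + (6 + 10)² - 420*(6 + 10)) = (-7144 + (¼)*(-1/32)*(-1 - 32*(-4))) + (42804 + 16² - 420*16) = (-7144 + (¼)*(-1/32)*(-1 + 128)) + (42804 + 256 - 6720) = (-7144 + (¼)*(-1/32)*127) + 36340 = (-7144 - 127/128) + 36340 = -914559/128 + 36340 = 3736961/128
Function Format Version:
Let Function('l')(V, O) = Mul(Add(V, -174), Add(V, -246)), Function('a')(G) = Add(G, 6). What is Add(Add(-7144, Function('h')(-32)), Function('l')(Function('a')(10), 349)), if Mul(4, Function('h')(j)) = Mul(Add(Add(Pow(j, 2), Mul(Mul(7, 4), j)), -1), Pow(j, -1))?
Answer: Rational(3736961, 128) ≈ 29195.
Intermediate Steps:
Function('a')(G) = Add(6, G)
Function('h')(j) = Mul(Rational(1, 4), Pow(j, -1), Add(-1, Pow(j, 2), Mul(28, j))) (Function('h')(j) = Mul(Rational(1, 4), Mul(Add(Add(Pow(j, 2), Mul(Mul(7, 4), j)), -1), Pow(j, -1))) = Mul(Rational(1, 4), Mul(Add(Add(Pow(j, 2), Mul(28, j)), -1), Pow(j, -1))) = Mul(Rational(1, 4), Mul(Add(-1, Pow(j, 2), Mul(28, j)), Pow(j, -1))) = Mul(Rational(1, 4), Mul(Pow(j, -1), Add(-1, Pow(j, 2), Mul(28, j)))) = Mul(Rational(1, 4), Pow(j, -1), Add(-1, Pow(j, 2), Mul(28, j))))
Function('l')(V, O) = Mul(Add(-246, V), Add(-174, V)) (Function('l')(V, O) = Mul(Add(-174, V), Add(-246, V)) = Mul(Add(-246, V), Add(-174, V)))
Add(Add(-7144, Function('h')(-32)), Function('l')(Function('a')(10), 349)) = Add(Add(-7144, Mul(Rational(1, 4), Pow(-32, -1), Add(-1, Mul(-32, Add(28, -32))))), Add(42804, Pow(Add(6, 10), 2), Mul(-420, Add(6, 10)))) = Add(Add(-7144, Mul(Rational(1, 4), Rational(-1, 32), Add(-1, Mul(-32, -4)))), Add(42804, Pow(16, 2), Mul(-420, 16))) = Add(Add(-7144, Mul(Rational(1, 4), Rational(-1, 32), Add(-1, 128))), Add(42804, 256, -6720)) = Add(Add(-7144, Mul(Rational(1, 4), Rational(-1, 32), 127)), 36340) = Add(Add(-7144, Rational(-127, 128)), 36340) = Add(Rational(-914559, 128), 36340) = Rational(3736961, 128)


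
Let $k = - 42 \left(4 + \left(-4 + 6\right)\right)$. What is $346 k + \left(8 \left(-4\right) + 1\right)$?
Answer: $-87223$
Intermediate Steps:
$k = -252$ ($k = - 42 \left(4 + 2\right) = \left(-42\right) 6 = -252$)
$346 k + \left(8 \left(-4\right) + 1\right) = 346 \left(-252\right) + \left(8 \left(-4\right) + 1\right) = -87192 + \left(-32 + 1\right) = -87192 - 31 = -87223$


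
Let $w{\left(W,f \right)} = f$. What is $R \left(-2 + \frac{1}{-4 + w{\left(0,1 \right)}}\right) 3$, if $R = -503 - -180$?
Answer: $2261$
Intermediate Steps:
$R = -323$ ($R = -503 + 180 = -323$)
$R \left(-2 + \frac{1}{-4 + w{\left(0,1 \right)}}\right) 3 = - 323 \left(-2 + \frac{1}{-4 + 1}\right) 3 = - 323 \left(-2 + \frac{1}{-3}\right) 3 = - 323 \left(-2 - \frac{1}{3}\right) 3 = - 323 \left(\left(- \frac{7}{3}\right) 3\right) = \left(-323\right) \left(-7\right) = 2261$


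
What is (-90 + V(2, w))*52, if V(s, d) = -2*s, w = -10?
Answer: -4888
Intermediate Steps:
(-90 + V(2, w))*52 = (-90 - 2*2)*52 = (-90 - 4)*52 = -94*52 = -4888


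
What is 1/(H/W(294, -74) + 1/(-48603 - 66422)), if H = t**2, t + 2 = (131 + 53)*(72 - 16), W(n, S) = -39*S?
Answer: 55327025/2034623622869 ≈ 2.7193e-5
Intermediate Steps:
t = 10302 (t = -2 + (131 + 53)*(72 - 16) = -2 + 184*56 = -2 + 10304 = 10302)
H = 106131204 (H = 10302**2 = 106131204)
1/(H/W(294, -74) + 1/(-48603 - 66422)) = 1/(106131204/((-39*(-74))) + 1/(-48603 - 66422)) = 1/(106131204/2886 + 1/(-115025)) = 1/(106131204*(1/2886) - 1/115025) = 1/(17688534/481 - 1/115025) = 1/(2034623622869/55327025) = 55327025/2034623622869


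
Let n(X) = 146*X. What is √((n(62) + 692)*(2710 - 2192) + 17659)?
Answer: √5065051 ≈ 2250.6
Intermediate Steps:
√((n(62) + 692)*(2710 - 2192) + 17659) = √((146*62 + 692)*(2710 - 2192) + 17659) = √((9052 + 692)*518 + 17659) = √(9744*518 + 17659) = √(5047392 + 17659) = √5065051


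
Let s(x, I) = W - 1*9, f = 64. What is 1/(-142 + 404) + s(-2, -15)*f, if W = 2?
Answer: -117375/262 ≈ -448.00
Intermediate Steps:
s(x, I) = -7 (s(x, I) = 2 - 1*9 = 2 - 9 = -7)
1/(-142 + 404) + s(-2, -15)*f = 1/(-142 + 404) - 7*64 = 1/262 - 448 = -117375/262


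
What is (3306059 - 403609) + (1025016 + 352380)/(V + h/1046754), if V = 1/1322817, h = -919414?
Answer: 135231151441953056/101351285207 ≈ 1.3343e+6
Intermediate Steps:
V = 1/1322817 ≈ 7.5596e-7
(3306059 - 403609) + (1025016 + 352380)/(V + h/1046754) = (3306059 - 403609) + (1025016 + 352380)/(1/1322817 - 919414/1046754) = 2902450 + 1377396/(1/1322817 - 919414*1/1046754) = 2902450 + 1377396/(1/1322817 - 459707/523377) = 2902450 + 1377396/(-202702570414/230777331003) = 2902450 + 1377396*(-230777331003/202702570414) = 2902450 - 158935886307104094/101351285207 = 135231151441953056/101351285207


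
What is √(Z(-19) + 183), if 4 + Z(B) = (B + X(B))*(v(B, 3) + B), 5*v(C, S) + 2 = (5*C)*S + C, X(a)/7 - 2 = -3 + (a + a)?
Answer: √589935/5 ≈ 153.61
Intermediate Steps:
X(a) = -7 + 14*a (X(a) = 14 + 7*(-3 + (a + a)) = 14 + 7*(-3 + 2*a) = 14 + (-21 + 14*a) = -7 + 14*a)
v(C, S) = -⅖ + C/5 + C*S (v(C, S) = -⅖ + ((5*C)*S + C)/5 = -⅖ + (5*C*S + C)/5 = -⅖ + (C + 5*C*S)/5 = -⅖ + (C/5 + C*S) = -⅖ + C/5 + C*S)
Z(B) = -4 + (-7 + 15*B)*(-⅖ + 21*B/5) (Z(B) = -4 + (B + (-7 + 14*B))*((-⅖ + B/5 + B*3) + B) = -4 + (-7 + 15*B)*((-⅖ + B/5 + 3*B) + B) = -4 + (-7 + 15*B)*((-⅖ + 16*B/5) + B) = -4 + (-7 + 15*B)*(-⅖ + 21*B/5))
√(Z(-19) + 183) = √((-6/5 + 63*(-19)² - 177/5*(-19)) + 183) = √((-6/5 + 63*361 + 3363/5) + 183) = √((-6/5 + 22743 + 3363/5) + 183) = √(117072/5 + 183) = √(117987/5) = √589935/5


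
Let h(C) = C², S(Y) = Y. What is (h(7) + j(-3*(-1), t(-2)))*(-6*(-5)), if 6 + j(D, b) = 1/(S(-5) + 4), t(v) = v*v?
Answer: 1260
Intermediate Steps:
t(v) = v²
j(D, b) = -7 (j(D, b) = -6 + 1/(-5 + 4) = -6 + 1/(-1) = -6 - 1 = -7)
(h(7) + j(-3*(-1), t(-2)))*(-6*(-5)) = (7² - 7)*(-6*(-5)) = (49 - 7)*30 = 42*30 = 1260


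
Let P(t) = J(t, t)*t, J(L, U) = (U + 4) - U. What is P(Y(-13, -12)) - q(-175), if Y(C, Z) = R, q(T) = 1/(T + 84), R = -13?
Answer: -4731/91 ≈ -51.989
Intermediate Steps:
q(T) = 1/(84 + T)
Y(C, Z) = -13
J(L, U) = 4 (J(L, U) = (4 + U) - U = 4)
P(t) = 4*t
P(Y(-13, -12)) - q(-175) = 4*(-13) - 1/(84 - 175) = -52 - 1/(-91) = -52 - 1*(-1/91) = -52 + 1/91 = -4731/91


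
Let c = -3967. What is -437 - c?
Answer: 3530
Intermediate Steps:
-437 - c = -437 - 1*(-3967) = -437 + 3967 = 3530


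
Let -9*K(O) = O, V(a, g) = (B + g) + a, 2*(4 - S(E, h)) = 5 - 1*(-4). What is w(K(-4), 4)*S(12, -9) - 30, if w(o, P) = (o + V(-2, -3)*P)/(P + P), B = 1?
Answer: -1045/36 ≈ -29.028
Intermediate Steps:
S(E, h) = -1/2 (S(E, h) = 4 - (5 - 1*(-4))/2 = 4 - (5 + 4)/2 = 4 - 1/2*9 = 4 - 9/2 = -1/2)
V(a, g) = 1 + a + g (V(a, g) = (1 + g) + a = 1 + a + g)
K(O) = -O/9
w(o, P) = (o - 4*P)/(2*P) (w(o, P) = (o + (1 - 2 - 3)*P)/(P + P) = (o - 4*P)/((2*P)) = (o - 4*P)*(1/(2*P)) = (o - 4*P)/(2*P))
w(K(-4), 4)*S(12, -9) - 30 = (-2 + (1/2)*(-1/9*(-4))/4)*(-1/2) - 30 = (-2 + (1/2)*(4/9)*(1/4))*(-1/2) - 30 = (-2 + 1/18)*(-1/2) - 30 = -35/18*(-1/2) - 30 = 35/36 - 30 = -1045/36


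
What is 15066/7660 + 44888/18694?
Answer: 156371471/35799010 ≈ 4.3680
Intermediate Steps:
15066/7660 + 44888/18694 = 15066*(1/7660) + 44888*(1/18694) = 7533/3830 + 22444/9347 = 156371471/35799010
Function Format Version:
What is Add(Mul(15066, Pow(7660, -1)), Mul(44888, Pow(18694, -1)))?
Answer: Rational(156371471, 35799010) ≈ 4.3680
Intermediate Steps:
Add(Mul(15066, Pow(7660, -1)), Mul(44888, Pow(18694, -1))) = Add(Mul(15066, Rational(1, 7660)), Mul(44888, Rational(1, 18694))) = Add(Rational(7533, 3830), Rational(22444, 9347)) = Rational(156371471, 35799010)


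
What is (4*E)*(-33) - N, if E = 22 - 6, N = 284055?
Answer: -286167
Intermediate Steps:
E = 16
(4*E)*(-33) - N = (4*16)*(-33) - 1*284055 = 64*(-33) - 284055 = -2112 - 284055 = -286167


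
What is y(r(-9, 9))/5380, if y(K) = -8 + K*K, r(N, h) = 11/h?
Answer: -527/435780 ≈ -0.0012093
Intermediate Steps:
y(K) = -8 + K²
y(r(-9, 9))/5380 = (-8 + (11/9)²)/5380 = (-8 + (11*(⅑))²)*(1/5380) = (-8 + (11/9)²)*(1/5380) = (-8 + 121/81)*(1/5380) = -527/81*1/5380 = -527/435780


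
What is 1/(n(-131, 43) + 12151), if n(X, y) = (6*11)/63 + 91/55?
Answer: 1155/14037526 ≈ 8.2279e-5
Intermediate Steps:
n(X, y) = 3121/1155 (n(X, y) = 66*(1/63) + 91*(1/55) = 22/21 + 91/55 = 3121/1155)
1/(n(-131, 43) + 12151) = 1/(3121/1155 + 12151) = 1/(14037526/1155) = 1155/14037526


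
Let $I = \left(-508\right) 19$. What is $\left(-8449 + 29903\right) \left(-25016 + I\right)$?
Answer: $-743767272$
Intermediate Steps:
$I = -9652$
$\left(-8449 + 29903\right) \left(-25016 + I\right) = \left(-8449 + 29903\right) \left(-25016 - 9652\right) = 21454 \left(-34668\right) = -743767272$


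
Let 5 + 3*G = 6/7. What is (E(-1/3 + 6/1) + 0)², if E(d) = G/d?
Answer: 841/14161 ≈ 0.059388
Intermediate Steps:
G = -29/21 (G = -5/3 + (6/7)/3 = -5/3 + (6*(⅐))/3 = -5/3 + (⅓)*(6/7) = -5/3 + 2/7 = -29/21 ≈ -1.3810)
E(d) = -29/(21*d)
(E(-1/3 + 6/1) + 0)² = (-29/(21*(-1/3 + 6/1)) + 0)² = (-29/(21*(-1*⅓ + 6*1)) + 0)² = (-29/(21*(-⅓ + 6)) + 0)² = (-29/(21*17/3) + 0)² = (-29/21*3/17 + 0)² = (-29/119 + 0)² = (-29/119)² = 841/14161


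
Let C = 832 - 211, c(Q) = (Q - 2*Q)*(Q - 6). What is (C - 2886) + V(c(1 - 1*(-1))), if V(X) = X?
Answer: -2257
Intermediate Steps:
c(Q) = -Q*(-6 + Q) (c(Q) = (-Q)*(-6 + Q) = -Q*(-6 + Q))
C = 621
(C - 2886) + V(c(1 - 1*(-1))) = (621 - 2886) + (1 - 1*(-1))*(6 - (1 - 1*(-1))) = -2265 + (1 + 1)*(6 - (1 + 1)) = -2265 + 2*(6 - 1*2) = -2265 + 2*(6 - 2) = -2265 + 2*4 = -2265 + 8 = -2257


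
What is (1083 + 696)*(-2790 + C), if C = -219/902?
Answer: -4477385421/902 ≈ -4.9638e+6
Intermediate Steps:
C = -219/902 (C = -219*1/902 = -219/902 ≈ -0.24279)
(1083 + 696)*(-2790 + C) = (1083 + 696)*(-2790 - 219/902) = 1779*(-2516799/902) = -4477385421/902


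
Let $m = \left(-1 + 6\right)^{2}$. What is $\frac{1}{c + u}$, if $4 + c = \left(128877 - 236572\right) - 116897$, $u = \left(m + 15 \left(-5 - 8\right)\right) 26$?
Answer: $- \frac{1}{229016} \approx -4.3665 \cdot 10^{-6}$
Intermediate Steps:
$m = 25$ ($m = 5^{2} = 25$)
$u = -4420$ ($u = \left(25 + 15 \left(-5 - 8\right)\right) 26 = \left(25 + 15 \left(-13\right)\right) 26 = \left(25 - 195\right) 26 = \left(-170\right) 26 = -4420$)
$c = -224596$ ($c = -4 + \left(\left(128877 - 236572\right) - 116897\right) = -4 - 224592 = -224596$)
$\frac{1}{c + u} = \frac{1}{-224596 - 4420} = \frac{1}{-229016} = - \frac{1}{229016}$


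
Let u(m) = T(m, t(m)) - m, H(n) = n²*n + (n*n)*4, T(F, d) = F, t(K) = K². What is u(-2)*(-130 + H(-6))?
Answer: 0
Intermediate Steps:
H(n) = n³ + 4*n² (H(n) = n³ + n²*4 = n³ + 4*n²)
u(m) = 0 (u(m) = m - m = 0)
u(-2)*(-130 + H(-6)) = 0*(-130 + (-6)²*(4 - 6)) = 0*(-130 + 36*(-2)) = 0*(-130 - 72) = 0*(-202) = 0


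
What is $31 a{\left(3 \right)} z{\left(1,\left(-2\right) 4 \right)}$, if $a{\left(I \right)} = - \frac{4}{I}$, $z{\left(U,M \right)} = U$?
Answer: $- \frac{124}{3} \approx -41.333$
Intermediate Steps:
$31 a{\left(3 \right)} z{\left(1,\left(-2\right) 4 \right)} = 31 \left(- \frac{4}{3}\right) 1 = \left(- \frac{124}{3}\right) 1 = - \frac{124}{3}$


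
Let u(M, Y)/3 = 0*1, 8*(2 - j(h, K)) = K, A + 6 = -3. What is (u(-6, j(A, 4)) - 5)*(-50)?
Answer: 250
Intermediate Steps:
A = -9 (A = -6 - 3 = -9)
j(h, K) = 2 - K/8
u(M, Y) = 0 (u(M, Y) = 3*(0*1) = 3*0 = 0)
(u(-6, j(A, 4)) - 5)*(-50) = (0 - 5)*(-50) = -5*(-50) = 250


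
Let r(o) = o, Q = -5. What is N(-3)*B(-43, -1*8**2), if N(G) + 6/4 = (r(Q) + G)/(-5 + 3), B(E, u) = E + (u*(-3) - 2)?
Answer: 735/2 ≈ 367.50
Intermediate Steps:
B(E, u) = -2 + E - 3*u (B(E, u) = E + (-3*u - 2) = E + (-2 - 3*u) = -2 + E - 3*u)
N(G) = 1 - G/2 (N(G) = -3/2 + (-5 + G)/(-5 + 3) = -3/2 + (-5 + G)/(-2) = -3/2 + (-5 + G)*(-1/2) = -3/2 + (5/2 - G/2) = 1 - G/2)
N(-3)*B(-43, -1*8**2) = (1 - 1/2*(-3))*(-2 - 43 - (-3)*8**2) = (1 + 3/2)*(-2 - 43 - (-3)*64) = 5*(-2 - 43 - 3*(-64))/2 = 5*(-2 - 43 + 192)/2 = (5/2)*147 = 735/2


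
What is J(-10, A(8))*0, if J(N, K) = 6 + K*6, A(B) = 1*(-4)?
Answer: 0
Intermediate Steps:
A(B) = -4
J(N, K) = 6 + 6*K
J(-10, A(8))*0 = (6 + 6*(-4))*0 = (6 - 24)*0 = -18*0 = 0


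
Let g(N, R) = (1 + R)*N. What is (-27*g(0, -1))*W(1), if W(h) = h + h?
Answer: 0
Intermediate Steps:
W(h) = 2*h
g(N, R) = N*(1 + R)
(-27*g(0, -1))*W(1) = (-0*(1 - 1))*(2*1) = -0*0*2 = -27*0*2 = 0*2 = 0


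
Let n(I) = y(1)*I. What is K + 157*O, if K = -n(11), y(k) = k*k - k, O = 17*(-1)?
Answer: -2669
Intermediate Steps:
O = -17
y(k) = k² - k
n(I) = 0 (n(I) = (1*(-1 + 1))*I = (1*0)*I = 0*I = 0)
K = 0 (K = -1*0 = 0)
K + 157*O = 0 + 157*(-17) = 0 - 2669 = -2669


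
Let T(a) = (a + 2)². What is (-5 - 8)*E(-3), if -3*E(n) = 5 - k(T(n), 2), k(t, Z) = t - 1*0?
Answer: 52/3 ≈ 17.333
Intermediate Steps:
T(a) = (2 + a)²
k(t, Z) = t (k(t, Z) = t + 0 = t)
E(n) = -5/3 + (2 + n)²/3 (E(n) = -(5 - (2 + n)²)/3 = -5/3 + (2 + n)²/3)
(-5 - 8)*E(-3) = (-5 - 8)*(-5/3 + (2 - 3)²/3) = -13*(-5/3 + (⅓)*(-1)²) = -13*(-5/3 + (⅓)*1) = -13*(-5/3 + ⅓) = -13*(-4/3) = 52/3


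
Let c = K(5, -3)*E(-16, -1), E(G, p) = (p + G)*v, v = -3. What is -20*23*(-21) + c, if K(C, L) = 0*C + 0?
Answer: 9660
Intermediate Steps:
K(C, L) = 0 (K(C, L) = 0 + 0 = 0)
E(G, p) = -3*G - 3*p (E(G, p) = (p + G)*(-3) = (G + p)*(-3) = -3*G - 3*p)
c = 0 (c = 0*(-3*(-16) - 3*(-1)) = 0*(48 + 3) = 0*51 = 0)
-20*23*(-21) + c = -20*23*(-21) + 0 = -460*(-21) + 0 = 9660 + 0 = 9660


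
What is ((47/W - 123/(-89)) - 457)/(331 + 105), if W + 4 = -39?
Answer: -1747833/1668572 ≈ -1.0475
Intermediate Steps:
W = -43 (W = -4 - 39 = -43)
((47/W - 123/(-89)) - 457)/(331 + 105) = ((47/(-43) - 123/(-89)) - 457)/(331 + 105) = ((47*(-1/43) - 123*(-1/89)) - 457)/436 = ((-47/43 + 123/89) - 457)*(1/436) = (1106/3827 - 457)*(1/436) = -1747833/3827*1/436 = -1747833/1668572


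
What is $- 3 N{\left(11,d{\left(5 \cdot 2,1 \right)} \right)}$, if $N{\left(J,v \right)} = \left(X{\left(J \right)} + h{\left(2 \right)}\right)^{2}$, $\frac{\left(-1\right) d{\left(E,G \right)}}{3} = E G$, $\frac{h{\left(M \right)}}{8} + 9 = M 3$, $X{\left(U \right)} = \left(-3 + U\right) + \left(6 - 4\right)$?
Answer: $-588$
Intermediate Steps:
$X{\left(U \right)} = -1 + U$ ($X{\left(U \right)} = \left(-3 + U\right) + 2 = -1 + U$)
$h{\left(M \right)} = -72 + 24 M$ ($h{\left(M \right)} = -72 + 8 M 3 = -72 + 8 \cdot 3 M = -72 + 24 M$)
$d{\left(E,G \right)} = - 3 E G$
$N{\left(J,v \right)} = \left(-25 + J\right)^{2}$ ($N{\left(J,v \right)} = \left(\left(-1 + J\right) + \left(-72 + 24 \cdot 2\right)\right)^{2} = \left(\left(-1 + J\right) + \left(-72 + 48\right)\right)^{2} = \left(\left(-1 + J\right) - 24\right)^{2} = \left(-25 + J\right)^{2}$)
$- 3 N{\left(11,d{\left(5 \cdot 2,1 \right)} \right)} = - 3 \left(-25 + 11\right)^{2} = - 3 \left(-14\right)^{2} = \left(-3\right) 196 = -588$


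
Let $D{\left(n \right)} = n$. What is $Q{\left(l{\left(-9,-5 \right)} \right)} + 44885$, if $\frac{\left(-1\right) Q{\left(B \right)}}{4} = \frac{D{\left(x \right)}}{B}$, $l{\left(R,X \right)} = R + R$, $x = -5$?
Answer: $\frac{403955}{9} \approx 44884.0$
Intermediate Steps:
$l{\left(R,X \right)} = 2 R$
$Q{\left(B \right)} = \frac{20}{B}$ ($Q{\left(B \right)} = - 4 \left(- \frac{5}{B}\right) = \frac{20}{B}$)
$Q{\left(l{\left(-9,-5 \right)} \right)} + 44885 = \frac{20}{2 \left(-9\right)} + 44885 = \frac{20}{-18} + 44885 = 20 \left(- \frac{1}{18}\right) + 44885 = - \frac{10}{9} + 44885 = \frac{403955}{9}$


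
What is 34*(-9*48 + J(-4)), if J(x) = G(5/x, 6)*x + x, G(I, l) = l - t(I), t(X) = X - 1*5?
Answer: -16490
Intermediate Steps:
t(X) = -5 + X (t(X) = X - 5 = -5 + X)
G(I, l) = 5 + l - I (G(I, l) = l - (-5 + I) = l + (5 - I) = 5 + l - I)
J(x) = x + x*(11 - 5/x) (J(x) = (5 + 6 - 5/x)*x + x = (11 - 5/x)*x + x = x*(11 - 5/x) + x = x + x*(11 - 5/x))
34*(-9*48 + J(-4)) = 34*(-9*48 + (-5 + 12*(-4))) = 34*(-432 + (-5 - 48)) = 34*(-432 - 53) = 34*(-485) = -16490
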